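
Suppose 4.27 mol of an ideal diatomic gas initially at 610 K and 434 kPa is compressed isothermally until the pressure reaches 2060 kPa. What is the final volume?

10.5 L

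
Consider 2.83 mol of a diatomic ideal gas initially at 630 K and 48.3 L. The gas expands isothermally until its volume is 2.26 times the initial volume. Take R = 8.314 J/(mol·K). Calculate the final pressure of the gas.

136 kPa

P₁ = nRT₁/V₁ = 2.83×8.314×630/48.3 = 307 kPa.
Isothermal: T stays 630 K; PV = const ⇒ V₂ = 109 L, P₂ = 136 kPa.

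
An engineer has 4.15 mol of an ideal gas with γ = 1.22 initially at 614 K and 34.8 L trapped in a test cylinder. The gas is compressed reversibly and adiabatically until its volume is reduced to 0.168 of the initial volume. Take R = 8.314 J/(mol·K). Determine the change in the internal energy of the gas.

P₁ = nRT₁/V₁ = 4.15×8.314×614/34.8 = 609 kPa.
Adiabatic: TV^(γ−1) = const ⇒ T₂ = 614×(5.95)^0.220 = 909 K; PV^γ = const ⇒ P₂ = 5370 kPa.
For an ideal gas ΔU = nCvΔT with Cv = R/(γ−1) = 37.8 J/(mol·K).
ΔU = 4.15×37.8×(909−614) = 46300 J.

46300 J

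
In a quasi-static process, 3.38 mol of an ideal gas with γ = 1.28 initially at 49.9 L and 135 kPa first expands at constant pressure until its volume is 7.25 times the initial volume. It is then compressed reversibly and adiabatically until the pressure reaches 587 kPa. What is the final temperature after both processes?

2400 K

T₁ = P₁V₁/(nR) = 135×49.9/(3.38×8.314) = 240 K.
Step 1 — Isobaric: P stays 135 kPa; V/T = const ⇒ T₂ = 1740 K, V₂ = 362 L.
W = PΔV = 135×(362−49.9) kPa·L = 42100 J.
ΔU = nCvΔT = 3.38×29.7×(1740−240) = 150000 J.
Q = ΔU + W = nCpΔT = 192000 J.
State after step 1: P = 135 kPa, V = 362 L, T = 1740 K.
Step 2 — Adiabatic: T₂/T₁ = (P₂/P₁)^((γ−1)/γ) ⇒ T₂ = 1740×(4.35)^0.219 = 2400 K; V₂ = 115 L.
ΔU = nCvΔT = 3.38×29.7×(2400−1740) = 66100 J.
Q = 0 for an adiabatic process, so W = −ΔU = -66100 J.
Net over both steps: W = -24000 J, Q = 192000 J, ΔU = 217000 J.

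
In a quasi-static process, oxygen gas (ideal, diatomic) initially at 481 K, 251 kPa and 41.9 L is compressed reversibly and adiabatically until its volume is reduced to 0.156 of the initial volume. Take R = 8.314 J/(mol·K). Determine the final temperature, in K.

Adiabatic: TV^(γ−1) = const ⇒ T₂ = 481×(6.41)^0.400 = 1010 K; PV^γ = const ⇒ P₂ = 3380 kPa.

1010 K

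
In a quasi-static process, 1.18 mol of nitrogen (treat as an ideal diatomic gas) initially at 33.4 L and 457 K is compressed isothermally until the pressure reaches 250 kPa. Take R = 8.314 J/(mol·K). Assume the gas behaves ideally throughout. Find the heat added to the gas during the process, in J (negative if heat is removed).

P₁ = nRT₁/V₁ = 1.18×8.314×457/33.4 = 134 kPa.
Isothermal: T stays 457 K; PV = const ⇒ V₂ = 17.9 L, P₂ = 250 kPa.
ΔU = 0 (ideal gas, T constant).
W = nRT ln(V₂/V₁) = 1.18×8.314×457×ln(0.537) = -2790 J.
Q = ΔU + W = -2790 J.

-2790 J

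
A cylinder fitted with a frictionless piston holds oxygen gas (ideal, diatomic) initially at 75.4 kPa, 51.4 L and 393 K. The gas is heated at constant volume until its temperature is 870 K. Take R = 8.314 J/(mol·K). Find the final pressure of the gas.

167 kPa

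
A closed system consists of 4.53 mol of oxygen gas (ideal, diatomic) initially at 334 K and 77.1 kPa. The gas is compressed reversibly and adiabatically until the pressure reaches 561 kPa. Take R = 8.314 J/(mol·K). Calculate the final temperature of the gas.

V₁ = nRT₁/P₁ = 4.53×8.314×334/77.1 = 163 L.
Adiabatic: T₂/T₁ = (P₂/P₁)^((γ−1)/γ) ⇒ T₂ = 334×(7.28)^0.286 = 589 K; V₂ = 39.5 L.

589 K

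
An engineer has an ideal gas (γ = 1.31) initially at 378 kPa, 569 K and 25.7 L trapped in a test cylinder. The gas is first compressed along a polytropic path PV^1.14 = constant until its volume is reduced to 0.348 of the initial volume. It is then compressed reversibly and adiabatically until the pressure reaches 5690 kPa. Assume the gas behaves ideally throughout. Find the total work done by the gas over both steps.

n = P₁V₁/(RT₁) = 378×25.7/(8.314×569) = 2.05 mol.
Step 1 — Polytropic n=1.14: T₂ = T₁(V₁/V₂)^(n−1) = 569×(2.87)^0.14 = 660 K; P₂ = P₁(V₁/V₂)^n = 1260 kPa.
W = (P₁V₁−P₂V₂)/(n−1) = (378×25.7−1260×8.94)/0.14 = -11100 J.
ΔU = nCvΔT = 2.05×26.8×(660−569) = 4990 J.
Q = ΔU + W = -6060 J.
State after step 1: P = 1260 kPa, V = 8.94 L, T = 660 K.
Step 2 — Adiabatic: T₂/T₁ = (P₂/P₁)^((γ−1)/γ) ⇒ T₂ = 660×(4.52)^0.237 = 943 K; V₂ = 2.83 L.
ΔU = nCvΔT = 2.05×26.8×(943−660) = 15600 J.
Q = 0 for an adiabatic process, so W = −ΔU = -15600 J.
Net over both steps: W = -26600 J, Q = -6060 J, ΔU = 20600 J.

-26600 J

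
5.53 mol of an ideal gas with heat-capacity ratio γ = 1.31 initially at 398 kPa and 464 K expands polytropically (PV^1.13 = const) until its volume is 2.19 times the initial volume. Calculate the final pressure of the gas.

164 kPa

V₁ = nRT₁/P₁ = 5.53×8.314×464/398 = 53.6 L.
Polytropic n=1.13: T₂ = T₁(V₁/V₂)^(n−1) = 464×(0.457)^0.13 = 419 K; P₂ = P₁(V₁/V₂)^n = 164 kPa.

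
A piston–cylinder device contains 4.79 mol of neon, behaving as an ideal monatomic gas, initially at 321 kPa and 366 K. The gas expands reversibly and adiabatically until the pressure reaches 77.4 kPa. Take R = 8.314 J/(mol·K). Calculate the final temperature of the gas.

207 K

V₁ = nRT₁/P₁ = 4.79×8.314×366/321 = 45.4 L.
Adiabatic: T₂/T₁ = (P₂/P₁)^((γ−1)/γ) ⇒ T₂ = 366×(0.241)^0.400 = 207 K; V₂ = 107 L.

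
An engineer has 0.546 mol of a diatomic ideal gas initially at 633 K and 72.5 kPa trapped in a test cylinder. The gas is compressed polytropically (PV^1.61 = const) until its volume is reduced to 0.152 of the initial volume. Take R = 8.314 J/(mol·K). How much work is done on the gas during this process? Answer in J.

V₁ = nRT₁/P₁ = 0.546×8.314×633/72.5 = 39.6 L.
Polytropic n=1.61: T₂ = T₁(V₁/V₂)^(n−1) = 633×(6.58)^0.61 = 2000 K; P₂ = P₁(V₁/V₂)^n = 1510 kPa.
W = (P₁V₁−P₂V₂)/(n−1) = (72.5×39.6−1510×6.02)/0.61 = -10200 J.
Work done on the gas = −W_by = 10200 J.

10200 J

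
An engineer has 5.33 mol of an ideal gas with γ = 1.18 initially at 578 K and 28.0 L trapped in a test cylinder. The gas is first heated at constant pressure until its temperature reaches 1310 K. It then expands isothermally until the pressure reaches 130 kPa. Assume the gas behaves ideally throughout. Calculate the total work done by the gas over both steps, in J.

146000 J

P₁ = nRT₁/V₁ = 5.33×8.314×578/28.0 = 915 kPa.
Step 1 — Isobaric: P stays 915 kPa; V/T = const ⇒ T₂ = 1310 K, V₂ = 63.5 L.
W = PΔV = 915×(63.5−28.0) kPa·L = 32400 J.
ΔU = nCvΔT = 5.33×46.2×(1310−578) = 180000 J.
Q = ΔU + W = nCpΔT = 213000 J.
State after step 1: P = 915 kPa, V = 63.5 L, T = 1310 K.
Step 2 — Isothermal: T stays 1310 K; PV = const ⇒ V₂ = 447 L, P₂ = 130 kPa.
ΔU = 0 (ideal gas, T constant).
W = nRT ln(V₂/V₁) = 5.33×8.314×1310×ln(7.04) = 113000 J.
Q = ΔU + W = 113000 J.
Net over both steps: W = 146000 J, Q = 326000 J, ΔU = 180000 J.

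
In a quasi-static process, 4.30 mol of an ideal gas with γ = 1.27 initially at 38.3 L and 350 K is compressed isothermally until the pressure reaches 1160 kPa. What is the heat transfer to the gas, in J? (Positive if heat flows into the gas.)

P₁ = nRT₁/V₁ = 4.30×8.314×350/38.3 = 327 kPa.
Isothermal: T stays 350 K; PV = const ⇒ V₂ = 10.8 L, P₂ = 1160 kPa.
ΔU = 0 (ideal gas, T constant).
W = nRT ln(V₂/V₁) = 4.30×8.314×350×ln(0.282) = -15900 J.
Q = ΔU + W = -15900 J.

-15900 J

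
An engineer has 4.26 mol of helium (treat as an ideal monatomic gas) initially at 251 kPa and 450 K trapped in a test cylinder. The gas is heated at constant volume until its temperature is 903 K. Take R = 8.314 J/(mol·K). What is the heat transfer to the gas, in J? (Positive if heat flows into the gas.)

V₁ = nRT₁/P₁ = 4.26×8.314×450/251 = 63.5 L.
Isochoric: V stays 63.5 L; P/T = const ⇒ T₂ = 903 K, P₂ = 504 kPa.
W = 0 (no volume change).
ΔU = nCvΔT = 4.26×12.5×(903−450) = 24100 J.
Q = ΔU = 24100 J.

24100 J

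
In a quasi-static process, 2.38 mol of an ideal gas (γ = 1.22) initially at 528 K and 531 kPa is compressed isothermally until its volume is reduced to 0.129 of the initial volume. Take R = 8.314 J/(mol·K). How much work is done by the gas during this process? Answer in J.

V₁ = nRT₁/P₁ = 2.38×8.314×528/531 = 19.7 L.
Isothermal: T stays 528 K; PV = const ⇒ V₂ = 2.54 L, P₂ = 4120 kPa.
W = nRT ln(V₂/V₁) = 2.38×8.314×528×ln(0.129) = -21400 J.

-21400 J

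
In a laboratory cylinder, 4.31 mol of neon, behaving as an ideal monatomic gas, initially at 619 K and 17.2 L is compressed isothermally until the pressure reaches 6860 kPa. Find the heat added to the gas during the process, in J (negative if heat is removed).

-37100 J

P₁ = nRT₁/V₁ = 4.31×8.314×619/17.2 = 1290 kPa.
Isothermal: T stays 619 K; PV = const ⇒ V₂ = 3.23 L, P₂ = 6860 kPa.
ΔU = 0 (ideal gas, T constant).
W = nRT ln(V₂/V₁) = 4.31×8.314×619×ln(0.188) = -37100 J.
Q = ΔU + W = -37100 J.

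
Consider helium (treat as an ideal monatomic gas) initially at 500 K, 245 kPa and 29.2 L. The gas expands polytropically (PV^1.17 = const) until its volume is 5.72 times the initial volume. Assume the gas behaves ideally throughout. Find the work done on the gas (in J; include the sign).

n = P₁V₁/(RT₁) = 245×29.2/(8.314×500) = 1.72 mol.
Polytropic n=1.17: T₂ = T₁(V₁/V₂)^(n−1) = 500×(0.175)^0.17 = 372 K; P₂ = P₁(V₁/V₂)^n = 31.8 kPa.
W = (P₁V₁−P₂V₂)/(n−1) = (245×29.2−31.8×167)/0.17 = 10800 J.
Work done on the gas = −W_by = -10800 J.

-10800 J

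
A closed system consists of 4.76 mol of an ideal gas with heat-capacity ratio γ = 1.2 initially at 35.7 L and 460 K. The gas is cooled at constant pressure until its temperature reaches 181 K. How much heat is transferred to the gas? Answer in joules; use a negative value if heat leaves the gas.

P₁ = nRT₁/V₁ = 4.76×8.314×460/35.7 = 510 kPa.
Isobaric: P stays 510 kPa; V/T = const ⇒ T₂ = 181 K, V₂ = 14.0 L.
W = PΔV = 510×(14.0−35.7) kPa·L = -11000 J.
ΔU = nCvΔT = 4.76×41.6×(181−460) = -55200 J.
Q = ΔU + W = nCpΔT = -66200 J.

-66200 J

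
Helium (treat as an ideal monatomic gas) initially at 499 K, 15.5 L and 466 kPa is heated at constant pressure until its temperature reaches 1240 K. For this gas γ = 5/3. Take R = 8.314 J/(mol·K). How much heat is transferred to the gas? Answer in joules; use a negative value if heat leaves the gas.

26800 J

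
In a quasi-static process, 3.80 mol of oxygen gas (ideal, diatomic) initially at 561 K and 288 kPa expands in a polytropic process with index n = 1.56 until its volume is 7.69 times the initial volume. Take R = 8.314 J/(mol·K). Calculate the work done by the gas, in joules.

21600 J

V₁ = nRT₁/P₁ = 3.80×8.314×561/288 = 61.5 L.
Polytropic n=1.56: T₂ = T₁(V₁/V₂)^(n−1) = 561×(0.130)^0.56 = 179 K; P₂ = P₁(V₁/V₂)^n = 11.9 kPa.
W = (P₁V₁−P₂V₂)/(n−1) = (288×61.5−11.9×473)/0.56 = 21600 J.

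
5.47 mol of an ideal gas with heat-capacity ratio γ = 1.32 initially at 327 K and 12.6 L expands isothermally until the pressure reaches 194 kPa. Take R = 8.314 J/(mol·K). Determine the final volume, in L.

76.7 L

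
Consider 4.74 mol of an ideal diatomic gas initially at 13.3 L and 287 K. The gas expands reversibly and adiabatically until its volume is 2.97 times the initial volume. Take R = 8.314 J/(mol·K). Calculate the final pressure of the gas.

P₁ = nRT₁/V₁ = 4.74×8.314×287/13.3 = 850 kPa.
Adiabatic: TV^(γ−1) = const ⇒ T₂ = 287×(0.337)^0.400 = 186 K; PV^γ = const ⇒ P₂ = 185 kPa.

185 kPa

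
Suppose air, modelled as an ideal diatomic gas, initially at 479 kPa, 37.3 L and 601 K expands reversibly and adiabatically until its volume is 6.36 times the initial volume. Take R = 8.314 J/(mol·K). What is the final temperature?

Adiabatic: TV^(γ−1) = const ⇒ T₂ = 601×(0.157)^0.400 = 287 K; PV^γ = const ⇒ P₂ = 35.9 kPa.

287 K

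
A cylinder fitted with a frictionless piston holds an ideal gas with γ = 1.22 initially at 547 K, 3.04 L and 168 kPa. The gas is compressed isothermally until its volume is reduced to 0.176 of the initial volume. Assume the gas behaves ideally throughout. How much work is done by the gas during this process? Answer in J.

n = P₁V₁/(RT₁) = 168×3.04/(8.314×547) = 0.112 mol.
Isothermal: T stays 547 K; PV = const ⇒ V₂ = 0.535 L, P₂ = 955 kPa.
W = nRT ln(V₂/V₁) = 0.112×8.314×547×ln(0.176) = -887 J.

-887 J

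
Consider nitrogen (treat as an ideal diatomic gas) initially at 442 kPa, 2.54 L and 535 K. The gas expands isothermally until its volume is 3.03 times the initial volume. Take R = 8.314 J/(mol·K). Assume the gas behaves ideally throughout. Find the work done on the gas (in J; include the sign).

n = P₁V₁/(RT₁) = 442×2.54/(8.314×535) = 0.252 mol.
Isothermal: T stays 535 K; PV = const ⇒ V₂ = 7.70 L, P₂ = 146 kPa.
W = nRT ln(V₂/V₁) = 0.252×8.314×535×ln(3.03) = 1240 J.
Work done on the gas = −W_by = -1240 J.

-1240 J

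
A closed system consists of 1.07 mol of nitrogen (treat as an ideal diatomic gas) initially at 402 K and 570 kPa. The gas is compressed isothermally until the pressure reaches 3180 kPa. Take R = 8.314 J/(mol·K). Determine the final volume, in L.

1.12 L

V₁ = nRT₁/P₁ = 1.07×8.314×402/570 = 6.27 L.
Isothermal: T stays 402 K; PV = const ⇒ V₂ = 1.12 L, P₂ = 3180 kPa.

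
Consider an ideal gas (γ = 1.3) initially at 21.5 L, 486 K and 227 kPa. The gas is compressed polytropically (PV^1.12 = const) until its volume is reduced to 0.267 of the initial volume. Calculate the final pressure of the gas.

996 kPa

Polytropic n=1.12: T₂ = T₁(V₁/V₂)^(n−1) = 486×(3.75)^0.12 = 569 K; P₂ = P₁(V₁/V₂)^n = 996 kPa.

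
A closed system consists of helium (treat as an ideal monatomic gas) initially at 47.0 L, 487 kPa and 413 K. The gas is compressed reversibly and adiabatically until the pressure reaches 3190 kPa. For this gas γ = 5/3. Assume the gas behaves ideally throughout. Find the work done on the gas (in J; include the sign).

38500 J

n = P₁V₁/(RT₁) = 487×47.0/(8.314×413) = 6.67 mol.
Adiabatic: T₂/T₁ = (P₂/P₁)^((γ−1)/γ) ⇒ T₂ = 413×(6.55)^0.400 = 876 K; V₂ = 15.2 L.
ΔU = nCvΔT = 6.67×12.5×(876−413) = 38500 J.
Q = 0 for an adiabatic process, so W = −ΔU = -38500 J.
Work done on the gas = −W_by = 38500 J.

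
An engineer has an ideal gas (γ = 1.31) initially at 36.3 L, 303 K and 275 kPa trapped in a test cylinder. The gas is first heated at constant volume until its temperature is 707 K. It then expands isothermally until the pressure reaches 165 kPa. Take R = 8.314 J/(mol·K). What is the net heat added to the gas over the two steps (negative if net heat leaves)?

74600 J

n = P₁V₁/(RT₁) = 275×36.3/(8.314×303) = 3.96 mol.
Step 1 — Isochoric: V stays 36.3 L; P/T = const ⇒ T₂ = 707 K, P₂ = 642 kPa.
W = 0 (no volume change).
ΔU = nCvΔT = 3.96×26.8×(707−303) = 42900 J.
Q = ΔU = 42900 J.
State after step 1: P = 642 kPa, V = 36.3 L, T = 707 K.
Step 2 — Isothermal: T stays 707 K; PV = const ⇒ V₂ = 141 L, P₂ = 165 kPa.
ΔU = 0 (ideal gas, T constant).
W = nRT ln(V₂/V₁) = 3.96×8.314×707×ln(3.89) = 31600 J.
Q = ΔU + W = 31600 J.
Net over both steps: W = 31600 J, Q = 74600 J, ΔU = 42900 J.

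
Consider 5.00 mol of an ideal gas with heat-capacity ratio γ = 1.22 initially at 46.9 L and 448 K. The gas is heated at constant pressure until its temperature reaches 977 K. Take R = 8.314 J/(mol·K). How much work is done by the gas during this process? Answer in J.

P₁ = nRT₁/V₁ = 5.00×8.314×448/46.9 = 397 kPa.
Isobaric: P stays 397 kPa; V/T = const ⇒ T₂ = 977 K, V₂ = 102 L.
W = PΔV = 397×(102−46.9) kPa·L = 22000 J.

22000 J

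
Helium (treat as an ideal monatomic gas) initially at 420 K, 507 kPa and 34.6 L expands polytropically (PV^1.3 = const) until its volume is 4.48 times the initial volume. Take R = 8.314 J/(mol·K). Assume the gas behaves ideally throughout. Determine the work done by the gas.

21200 J

n = P₁V₁/(RT₁) = 507×34.6/(8.314×420) = 5.02 mol.
Polytropic n=1.3: T₂ = T₁(V₁/V₂)^(n−1) = 420×(0.223)^0.30 = 268 K; P₂ = P₁(V₁/V₂)^n = 72.2 kPa.
W = (P₁V₁−P₂V₂)/(n−1) = (507×34.6−72.2×155)/0.30 = 21200 J.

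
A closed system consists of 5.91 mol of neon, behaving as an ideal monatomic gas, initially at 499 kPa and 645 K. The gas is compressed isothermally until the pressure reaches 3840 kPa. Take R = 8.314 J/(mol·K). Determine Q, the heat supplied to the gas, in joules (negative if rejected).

V₁ = nRT₁/P₁ = 5.91×8.314×645/499 = 63.5 L.
Isothermal: T stays 645 K; PV = const ⇒ V₂ = 8.25 L, P₂ = 3840 kPa.
ΔU = 0 (ideal gas, T constant).
W = nRT ln(V₂/V₁) = 5.91×8.314×645×ln(0.130) = -64700 J.
Q = ΔU + W = -64700 J.

-64700 J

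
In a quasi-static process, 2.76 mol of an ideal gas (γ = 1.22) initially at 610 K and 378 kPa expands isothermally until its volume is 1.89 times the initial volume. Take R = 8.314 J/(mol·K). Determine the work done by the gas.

V₁ = nRT₁/P₁ = 2.76×8.314×610/378 = 37.0 L.
Isothermal: T stays 610 K; PV = const ⇒ V₂ = 70.0 L, P₂ = 200 kPa.
W = nRT ln(V₂/V₁) = 2.76×8.314×610×ln(1.89) = 8910 J.

8910 J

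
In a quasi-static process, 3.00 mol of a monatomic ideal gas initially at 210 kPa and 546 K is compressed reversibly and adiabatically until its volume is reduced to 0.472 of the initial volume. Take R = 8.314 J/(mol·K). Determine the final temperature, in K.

901 K

V₁ = nRT₁/P₁ = 3.00×8.314×546/210 = 64.8 L.
Adiabatic: TV^(γ−1) = const ⇒ T₂ = 546×(2.12)^0.667 = 901 K; PV^γ = const ⇒ P₂ = 734 kPa.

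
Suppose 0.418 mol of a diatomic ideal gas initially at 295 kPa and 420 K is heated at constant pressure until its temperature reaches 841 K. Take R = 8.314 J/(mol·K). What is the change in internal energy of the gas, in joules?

3660 J

V₁ = nRT₁/P₁ = 0.418×8.314×420/295 = 4.95 L.
Isobaric: P stays 295 kPa; V/T = const ⇒ T₂ = 841 K, V₂ = 9.91 L.
For an ideal gas ΔU = nCvΔT with Cv = (5/2)R = 20.8 J/(mol·K).
ΔU = 0.418×20.8×(841−420) = 3660 J.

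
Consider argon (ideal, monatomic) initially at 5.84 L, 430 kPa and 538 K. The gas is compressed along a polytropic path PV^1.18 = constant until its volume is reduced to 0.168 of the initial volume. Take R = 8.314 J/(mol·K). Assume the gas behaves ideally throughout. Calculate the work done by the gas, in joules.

-5280 J

n = P₁V₁/(RT₁) = 430×5.84/(8.314×538) = 0.561 mol.
Polytropic n=1.18: T₂ = T₁(V₁/V₂)^(n−1) = 538×(5.95)^0.18 = 742 K; P₂ = P₁(V₁/V₂)^n = 3530 kPa.
W = (P₁V₁−P₂V₂)/(n−1) = (430×5.84−3530×0.981)/0.18 = -5280 J.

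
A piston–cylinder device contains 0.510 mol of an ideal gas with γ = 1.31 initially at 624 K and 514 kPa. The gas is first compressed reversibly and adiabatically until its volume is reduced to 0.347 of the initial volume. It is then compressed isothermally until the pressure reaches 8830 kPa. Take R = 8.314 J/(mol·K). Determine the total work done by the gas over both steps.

-8670 J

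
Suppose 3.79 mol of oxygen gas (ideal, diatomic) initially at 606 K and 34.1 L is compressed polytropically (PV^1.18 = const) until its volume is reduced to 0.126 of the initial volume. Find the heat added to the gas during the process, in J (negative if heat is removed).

-26400 J

P₁ = nRT₁/V₁ = 3.79×8.314×606/34.1 = 560 kPa.
Polytropic n=1.18: T₂ = T₁(V₁/V₂)^(n−1) = 606×(7.94)^0.18 = 880 K; P₂ = P₁(V₁/V₂)^n = 6450 kPa.
W = (P₁V₁−P₂V₂)/(n−1) = (560×34.1−6450×4.30)/0.18 = -47900 J.
ΔU = nCvΔT = 3.79×20.8×(880−606) = 21600 J.
Q = ΔU + W = -26400 J.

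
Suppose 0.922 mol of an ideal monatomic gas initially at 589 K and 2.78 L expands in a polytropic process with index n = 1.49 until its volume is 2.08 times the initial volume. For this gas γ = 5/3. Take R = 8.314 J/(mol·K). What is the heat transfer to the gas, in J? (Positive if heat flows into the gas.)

736 J

P₁ = nRT₁/V₁ = 0.922×8.314×589/2.78 = 1620 kPa.
Polytropic n=1.49: T₂ = T₁(V₁/V₂)^(n−1) = 589×(0.481)^0.49 = 411 K; P₂ = P₁(V₁/V₂)^n = 545 kPa.
W = (P₁V₁−P₂V₂)/(n−1) = (1620×2.78−545×5.78)/0.49 = 2780 J.
ΔU = nCvΔT = 0.922×12.5×(411−589) = -2040 J.
Q = ΔU + W = 736 J.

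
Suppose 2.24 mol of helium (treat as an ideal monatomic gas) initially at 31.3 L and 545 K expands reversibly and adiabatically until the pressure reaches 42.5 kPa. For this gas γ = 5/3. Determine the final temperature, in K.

242 K

P₁ = nRT₁/V₁ = 2.24×8.314×545/31.3 = 324 kPa.
Adiabatic: T₂/T₁ = (P₂/P₁)^((γ−1)/γ) ⇒ T₂ = 545×(0.131)^0.400 = 242 K; V₂ = 106 L.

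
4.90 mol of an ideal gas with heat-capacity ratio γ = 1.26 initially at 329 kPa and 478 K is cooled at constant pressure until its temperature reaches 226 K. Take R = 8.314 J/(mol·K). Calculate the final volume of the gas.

28.0 L

V₁ = nRT₁/P₁ = 4.90×8.314×478/329 = 59.2 L.
Isobaric: P stays 329 kPa; V/T = const ⇒ T₂ = 226 K, V₂ = 28.0 L.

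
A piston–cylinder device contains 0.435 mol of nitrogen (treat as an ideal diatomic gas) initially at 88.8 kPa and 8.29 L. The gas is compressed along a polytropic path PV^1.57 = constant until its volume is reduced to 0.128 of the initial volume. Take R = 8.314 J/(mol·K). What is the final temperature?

657 K

T₁ = P₁V₁/(nR) = 88.8×8.29/(0.435×8.314) = 204 K.
Polytropic n=1.57: T₂ = T₁(V₁/V₂)^(n−1) = 204×(7.81)^0.57 = 657 K; P₂ = P₁(V₁/V₂)^n = 2240 kPa.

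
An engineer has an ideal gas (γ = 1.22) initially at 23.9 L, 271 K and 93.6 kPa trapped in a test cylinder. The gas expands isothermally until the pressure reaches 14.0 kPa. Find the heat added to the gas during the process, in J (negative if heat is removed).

4250 J

n = P₁V₁/(RT₁) = 93.6×23.9/(8.314×271) = 0.993 mol.
Isothermal: T stays 271 K; PV = const ⇒ V₂ = 160 L, P₂ = 14.0 kPa.
ΔU = 0 (ideal gas, T constant).
W = nRT ln(V₂/V₁) = 0.993×8.314×271×ln(6.69) = 4250 J.
Q = ΔU + W = 4250 J.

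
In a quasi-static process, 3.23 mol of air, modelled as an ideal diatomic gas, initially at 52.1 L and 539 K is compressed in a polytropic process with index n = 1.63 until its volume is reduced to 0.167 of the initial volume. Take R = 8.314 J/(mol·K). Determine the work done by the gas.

-48000 J

P₁ = nRT₁/V₁ = 3.23×8.314×539/52.1 = 278 kPa.
Polytropic n=1.63: T₂ = T₁(V₁/V₂)^(n−1) = 539×(5.99)^0.63 = 1660 K; P₂ = P₁(V₁/V₂)^n = 5140 kPa.
W = (P₁V₁−P₂V₂)/(n−1) = (278×52.1−5140×8.70)/0.63 = -48000 J.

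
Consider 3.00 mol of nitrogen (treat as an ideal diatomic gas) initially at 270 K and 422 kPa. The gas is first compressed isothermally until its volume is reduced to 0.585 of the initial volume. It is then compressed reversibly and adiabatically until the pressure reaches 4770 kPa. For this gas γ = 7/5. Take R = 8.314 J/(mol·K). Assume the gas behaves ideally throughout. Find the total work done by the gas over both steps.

-15700 J

V₁ = nRT₁/P₁ = 3.00×8.314×270/422 = 16.0 L.
Step 1 — Isothermal: T stays 270 K; PV = const ⇒ V₂ = 9.34 L, P₂ = 721 kPa.
ΔU = 0 (ideal gas, T constant).
W = nRT ln(V₂/V₁) = 3.00×8.314×270×ln(0.585) = -3610 J.
Q = ΔU + W = -3610 J.
State after step 1: P = 721 kPa, V = 9.34 L, T = 270 K.
Step 2 — Adiabatic: T₂/T₁ = (P₂/P₁)^((γ−1)/γ) ⇒ T₂ = 270×(6.61)^0.286 = 463 K; V₂ = 2.42 L.
ΔU = nCvΔT = 3.00×20.8×(463−270) = 12000 J.
Q = 0 for an adiabatic process, so W = −ΔU = -12000 J.
Net over both steps: W = -15700 J, Q = -3610 J, ΔU = 12000 J.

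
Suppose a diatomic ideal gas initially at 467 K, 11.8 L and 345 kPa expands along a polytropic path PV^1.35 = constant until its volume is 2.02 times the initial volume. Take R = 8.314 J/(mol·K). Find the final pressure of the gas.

134 kPa

Polytropic n=1.35: T₂ = T₁(V₁/V₂)^(n−1) = 467×(0.495)^0.35 = 365 K; P₂ = P₁(V₁/V₂)^n = 134 kPa.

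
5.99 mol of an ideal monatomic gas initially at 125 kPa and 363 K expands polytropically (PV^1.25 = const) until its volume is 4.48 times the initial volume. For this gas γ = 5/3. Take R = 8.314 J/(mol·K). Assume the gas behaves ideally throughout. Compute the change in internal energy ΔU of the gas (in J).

-8480 J

V₁ = nRT₁/P₁ = 5.99×8.314×363/125 = 145 L.
Polytropic n=1.25: T₂ = T₁(V₁/V₂)^(n−1) = 363×(0.223)^0.25 = 250 K; P₂ = P₁(V₁/V₂)^n = 19.2 kPa.
For an ideal gas ΔU = nCvΔT with Cv = (3/2)R = 12.5 J/(mol·K).
ΔU = 5.99×12.5×(250−363) = -8480 J.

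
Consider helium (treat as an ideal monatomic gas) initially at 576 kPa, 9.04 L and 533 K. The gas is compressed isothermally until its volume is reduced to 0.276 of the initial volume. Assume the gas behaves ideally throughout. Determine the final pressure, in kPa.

2090 kPa

Isothermal: T stays 533 K; PV = const ⇒ V₂ = 2.50 L, P₂ = 2090 kPa.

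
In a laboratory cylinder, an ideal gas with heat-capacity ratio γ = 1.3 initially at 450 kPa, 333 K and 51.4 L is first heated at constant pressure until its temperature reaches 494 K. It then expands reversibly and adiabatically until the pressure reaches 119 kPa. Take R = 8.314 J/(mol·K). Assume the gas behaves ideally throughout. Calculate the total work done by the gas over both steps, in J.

n = P₁V₁/(RT₁) = 450×51.4/(8.314×333) = 8.35 mol.
Step 1 — Isobaric: P stays 450 kPa; V/T = const ⇒ T₂ = 494 K, V₂ = 76.3 L.
W = PΔV = 450×(76.3−51.4) kPa·L = 11200 J.
ΔU = nCvΔT = 8.35×27.7×(494−333) = 37300 J.
Q = ΔU + W = nCpΔT = 48500 J.
State after step 1: P = 450 kPa, V = 76.3 L, T = 494 K.
Step 2 — Adiabatic: T₂/T₁ = (P₂/P₁)^((γ−1)/γ) ⇒ T₂ = 494×(0.264)^0.231 = 363 K; V₂ = 212 L.
ΔU = nCvΔT = 8.35×27.7×(363−494) = -30200 J.
Q = 0 for an adiabatic process, so W = −ΔU = 30200 J.
Net over both steps: W = 41400 J, Q = 48500 J, ΔU = 7050 J.

41400 J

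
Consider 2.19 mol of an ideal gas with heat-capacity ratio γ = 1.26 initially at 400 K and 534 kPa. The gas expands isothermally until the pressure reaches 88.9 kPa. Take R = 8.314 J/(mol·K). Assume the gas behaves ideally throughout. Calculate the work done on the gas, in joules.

-13100 J

V₁ = nRT₁/P₁ = 2.19×8.314×400/534 = 13.6 L.
Isothermal: T stays 400 K; PV = const ⇒ V₂ = 81.9 L, P₂ = 88.9 kPa.
W = nRT ln(V₂/V₁) = 2.19×8.314×400×ln(6.01) = 13100 J.
Work done on the gas = −W_by = -13100 J.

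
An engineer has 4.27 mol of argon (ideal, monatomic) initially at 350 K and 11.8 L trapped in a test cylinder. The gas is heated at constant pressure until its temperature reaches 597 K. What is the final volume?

20.1 L

P₁ = nRT₁/V₁ = 4.27×8.314×350/11.8 = 1050 kPa.
Isobaric: P stays 1050 kPa; V/T = const ⇒ T₂ = 597 K, V₂ = 20.1 L.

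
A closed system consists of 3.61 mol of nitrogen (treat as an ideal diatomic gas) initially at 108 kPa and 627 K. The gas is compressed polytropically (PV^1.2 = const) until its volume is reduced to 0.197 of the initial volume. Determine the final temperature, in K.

V₁ = nRT₁/P₁ = 3.61×8.314×627/108 = 174 L.
Polytropic n=1.2: T₂ = T₁(V₁/V₂)^(n−1) = 627×(5.08)^0.20 = 868 K; P₂ = P₁(V₁/V₂)^n = 759 kPa.

868 K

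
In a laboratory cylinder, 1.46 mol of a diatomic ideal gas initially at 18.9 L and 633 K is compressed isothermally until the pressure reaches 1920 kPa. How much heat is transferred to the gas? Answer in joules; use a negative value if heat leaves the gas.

-11900 J

P₁ = nRT₁/V₁ = 1.46×8.314×633/18.9 = 407 kPa.
Isothermal: T stays 633 K; PV = const ⇒ V₂ = 4.00 L, P₂ = 1920 kPa.
ΔU = 0 (ideal gas, T constant).
W = nRT ln(V₂/V₁) = 1.46×8.314×633×ln(0.212) = -11900 J.
Q = ΔU + W = -11900 J.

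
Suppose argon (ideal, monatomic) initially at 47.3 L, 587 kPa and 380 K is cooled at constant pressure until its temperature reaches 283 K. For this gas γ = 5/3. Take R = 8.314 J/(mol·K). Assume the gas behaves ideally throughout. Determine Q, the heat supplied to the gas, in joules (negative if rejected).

n = P₁V₁/(RT₁) = 587×47.3/(8.314×380) = 8.79 mol.
Isobaric: P stays 587 kPa; V/T = const ⇒ T₂ = 283 K, V₂ = 35.2 L.
W = PΔV = 587×(35.2−47.3) kPa·L = -7090 J.
ΔU = nCvΔT = 8.79×12.5×(283−380) = -10600 J.
Q = ΔU + W = nCpΔT = -17700 J.

-17700 J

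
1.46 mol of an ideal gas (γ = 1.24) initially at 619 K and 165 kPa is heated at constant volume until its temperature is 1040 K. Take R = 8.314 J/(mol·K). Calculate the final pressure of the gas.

277 kPa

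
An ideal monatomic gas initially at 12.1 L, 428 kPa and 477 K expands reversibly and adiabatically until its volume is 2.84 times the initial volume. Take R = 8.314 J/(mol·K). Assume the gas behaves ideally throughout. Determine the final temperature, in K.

Adiabatic: TV^(γ−1) = const ⇒ T₂ = 477×(0.352)^0.667 = 238 K; PV^γ = const ⇒ P₂ = 75.1 kPa.

238 K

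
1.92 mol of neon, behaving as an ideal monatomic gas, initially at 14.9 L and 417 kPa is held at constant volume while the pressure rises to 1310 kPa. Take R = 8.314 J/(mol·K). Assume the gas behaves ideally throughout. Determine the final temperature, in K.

T₁ = P₁V₁/(nR) = 417×14.9/(1.92×8.314) = 389 K.
Isochoric: V stays 14.9 L; P/T = const ⇒ T₂ = 1220 K, P₂ = 1310 kPa.

1220 K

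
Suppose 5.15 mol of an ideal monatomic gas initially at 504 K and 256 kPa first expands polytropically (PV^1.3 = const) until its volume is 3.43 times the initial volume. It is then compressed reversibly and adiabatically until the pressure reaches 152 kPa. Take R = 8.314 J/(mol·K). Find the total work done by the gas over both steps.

10100 J

V₁ = nRT₁/P₁ = 5.15×8.314×504/256 = 84.3 L.
Step 1 — Polytropic n=1.3: T₂ = T₁(V₁/V₂)^(n−1) = 504×(0.292)^0.30 = 348 K; P₂ = P₁(V₁/V₂)^n = 51.6 kPa.
W = (P₁V₁−P₂V₂)/(n−1) = (256×84.3−51.6×289)/0.30 = 22200 J.
ΔU = nCvΔT = 5.15×12.5×(348−504) = -10000 J.
Q = ΔU + W = 12200 J.
State after step 1: P = 51.6 kPa, V = 289 L, T = 348 K.
Step 2 — Adiabatic: T₂/T₁ = (P₂/P₁)^((γ−1)/γ) ⇒ T₂ = 348×(2.95)^0.400 = 537 K; V₂ = 151 L.
ΔU = nCvΔT = 5.15×12.5×(537−348) = 12100 J.
Q = 0 for an adiabatic process, so W = −ΔU = -12100 J.
Net over both steps: W = 10100 J, Q = 12200 J, ΔU = 2090 J.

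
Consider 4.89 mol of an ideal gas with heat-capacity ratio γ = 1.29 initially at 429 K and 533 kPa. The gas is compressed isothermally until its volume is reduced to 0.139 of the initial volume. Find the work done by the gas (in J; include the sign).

V₁ = nRT₁/P₁ = 4.89×8.314×429/533 = 32.7 L.
Isothermal: T stays 429 K; PV = const ⇒ V₂ = 4.55 L, P₂ = 3830 kPa.
W = nRT ln(V₂/V₁) = 4.89×8.314×429×ln(0.139) = -34400 J.

-34400 J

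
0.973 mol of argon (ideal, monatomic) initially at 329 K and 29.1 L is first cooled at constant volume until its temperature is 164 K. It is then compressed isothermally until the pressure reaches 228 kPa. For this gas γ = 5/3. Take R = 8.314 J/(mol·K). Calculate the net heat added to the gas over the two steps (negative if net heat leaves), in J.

P₁ = nRT₁/V₁ = 0.973×8.314×329/29.1 = 91.5 kPa.
Step 1 — Isochoric: V stays 29.1 L; P/T = const ⇒ T₂ = 164 K, P₂ = 45.6 kPa.
W = 0 (no volume change).
ΔU = nCvΔT = 0.973×12.5×(164−329) = -2000 J.
Q = ΔU = -2000 J.
State after step 1: P = 45.6 kPa, V = 29.1 L, T = 164 K.
Step 2 — Isothermal: T stays 164 K; PV = const ⇒ V₂ = 5.82 L, P₂ = 228 kPa.
ΔU = 0 (ideal gas, T constant).
W = nRT ln(V₂/V₁) = 0.973×8.314×164×ln(0.200) = -2140 J.
Q = ΔU + W = -2140 J.
Net over both steps: W = -2140 J, Q = -4140 J, ΔU = -2000 J.

-4140 J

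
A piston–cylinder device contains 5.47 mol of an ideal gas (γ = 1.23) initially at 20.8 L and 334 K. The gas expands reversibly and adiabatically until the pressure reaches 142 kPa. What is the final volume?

78.8 L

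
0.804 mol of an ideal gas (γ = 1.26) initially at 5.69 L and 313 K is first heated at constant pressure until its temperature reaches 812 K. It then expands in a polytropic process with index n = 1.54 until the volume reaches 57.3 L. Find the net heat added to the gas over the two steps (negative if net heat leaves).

10500 J

P₁ = nRT₁/V₁ = 0.804×8.314×313/5.69 = 368 kPa.
Step 1 — Isobaric: P stays 368 kPa; V/T = const ⇒ T₂ = 812 K, V₂ = 14.8 L.
W = PΔV = 368×(14.8−5.69) kPa·L = 3340 J.
ΔU = nCvΔT = 0.804×32.0×(812−313) = 12800 J.
Q = ΔU + W = nCpΔT = 16200 J.
State after step 1: P = 368 kPa, V = 14.8 L, T = 812 K.
Step 2 — Polytropic n=1.54: T₂ = T₁(V₁/V₂)^(n−1) = 812×(0.258)^0.54 = 390 K; P₂ = P₁(V₁/V₂)^n = 45.5 kPa.
W = (P₁V₁−P₂V₂)/(n−1) = (368×14.8−45.5×57.3)/0.54 = 5220 J.
ΔU = nCvΔT = 0.804×32.0×(390−812) = -10800 J.
Q = ΔU + W = -5620 J.
Net over both steps: W = 8550 J, Q = 10500 J, ΔU = 1990 J.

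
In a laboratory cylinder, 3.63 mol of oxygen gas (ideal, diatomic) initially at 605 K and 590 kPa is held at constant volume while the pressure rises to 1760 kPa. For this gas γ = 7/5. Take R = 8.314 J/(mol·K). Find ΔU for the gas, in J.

V₁ = nRT₁/P₁ = 3.63×8.314×605/590 = 30.9 L.
Isochoric: V stays 30.9 L; P/T = const ⇒ T₂ = 1800 K, P₂ = 1760 kPa.
For an ideal gas ΔU = nCvΔT with Cv = (5/2)R = 20.8 J/(mol·K).
ΔU = 3.63×20.8×(1800−605) = 90500 J.

90500 J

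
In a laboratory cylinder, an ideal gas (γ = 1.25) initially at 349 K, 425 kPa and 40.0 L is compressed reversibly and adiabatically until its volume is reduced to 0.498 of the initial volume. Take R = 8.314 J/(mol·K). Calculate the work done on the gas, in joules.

n = P₁V₁/(RT₁) = 425×40.0/(8.314×349) = 5.86 mol.
Adiabatic: TV^(γ−1) = const ⇒ T₂ = 349×(2.01)^0.250 = 415 K; PV^γ = const ⇒ P₂ = 1020 kPa.
ΔU = nCvΔT = 5.86×33.3×(415−349) = 12900 J.
Q = 0 for an adiabatic process, so W = −ΔU = -12900 J.
Work done on the gas = −W_by = 12900 J.

12900 J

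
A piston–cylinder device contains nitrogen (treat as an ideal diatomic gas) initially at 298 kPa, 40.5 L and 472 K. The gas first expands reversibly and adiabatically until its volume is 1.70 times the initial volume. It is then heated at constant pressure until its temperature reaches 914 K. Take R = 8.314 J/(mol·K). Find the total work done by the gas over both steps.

19400 J

n = P₁V₁/(RT₁) = 298×40.5/(8.314×472) = 3.08 mol.
Step 1 — Adiabatic: TV^(γ−1) = const ⇒ T₂ = 472×(0.588)^0.400 = 382 K; PV^γ = const ⇒ P₂ = 142 kPa.
ΔU = nCvΔT = 3.08×20.8×(382−472) = -5770 J.
Q = 0 for an adiabatic process, so W = −ΔU = 5770 J.
State after step 1: P = 142 kPa, V = 68.8 L, T = 382 K.
Step 2 — Isobaric: P stays 142 kPa; V/T = const ⇒ T₂ = 914 K, V₂ = 165 L.
W = PΔV = 142×(165−68.8) kPa·L = 13600 J.
ΔU = nCvΔT = 3.08×20.8×(914−382) = 34000 J.
Q = ΔU + W = nCpΔT = 47600 J.
Net over both steps: W = 19400 J, Q = 47600 J, ΔU = 28300 J.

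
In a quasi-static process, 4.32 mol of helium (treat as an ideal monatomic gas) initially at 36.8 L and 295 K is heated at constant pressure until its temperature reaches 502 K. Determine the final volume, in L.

P₁ = nRT₁/V₁ = 4.32×8.314×295/36.8 = 288 kPa.
Isobaric: P stays 288 kPa; V/T = const ⇒ T₂ = 502 K, V₂ = 62.6 L.

62.6 L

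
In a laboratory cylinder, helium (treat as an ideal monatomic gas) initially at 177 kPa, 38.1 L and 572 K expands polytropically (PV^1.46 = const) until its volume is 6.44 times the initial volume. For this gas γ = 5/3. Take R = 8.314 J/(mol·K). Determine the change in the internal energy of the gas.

-5820 J

n = P₁V₁/(RT₁) = 177×38.1/(8.314×572) = 1.42 mol.
Polytropic n=1.46: T₂ = T₁(V₁/V₂)^(n−1) = 572×(0.155)^0.46 = 243 K; P₂ = P₁(V₁/V₂)^n = 11.7 kPa.
For an ideal gas ΔU = nCvΔT with Cv = (3/2)R = 12.5 J/(mol·K).
ΔU = 1.42×12.5×(243−572) = -5820 J.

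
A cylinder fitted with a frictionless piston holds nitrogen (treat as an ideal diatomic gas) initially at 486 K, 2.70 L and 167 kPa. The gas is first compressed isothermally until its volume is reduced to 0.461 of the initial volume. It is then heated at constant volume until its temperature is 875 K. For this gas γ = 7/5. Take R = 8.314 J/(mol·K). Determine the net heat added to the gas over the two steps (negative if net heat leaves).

n = P₁V₁/(RT₁) = 167×2.70/(8.314×486) = 0.112 mol.
Step 1 — Isothermal: T stays 486 K; PV = const ⇒ V₂ = 1.24 L, P₂ = 362 kPa.
ΔU = 0 (ideal gas, T constant).
W = nRT ln(V₂/V₁) = 0.112×8.314×486×ln(0.461) = -349 J.
Q = ΔU + W = -349 J.
State after step 1: P = 362 kPa, V = 1.24 L, T = 486 K.
Step 2 — Isochoric: V stays 1.24 L; P/T = const ⇒ T₂ = 875 K, P₂ = 652 kPa.
W = 0 (no volume change).
ΔU = nCvΔT = 0.112×20.8×(875−486) = 902 J.
Q = ΔU = 902 J.
Net over both steps: W = -349 J, Q = 553 J, ΔU = 902 J.

553 J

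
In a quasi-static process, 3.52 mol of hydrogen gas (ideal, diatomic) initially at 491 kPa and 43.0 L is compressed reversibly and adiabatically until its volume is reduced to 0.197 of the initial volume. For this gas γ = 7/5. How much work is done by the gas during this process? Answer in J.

-48300 J

T₁ = P₁V₁/(nR) = 491×43.0/(3.52×8.314) = 721 K.
Adiabatic: TV^(γ−1) = const ⇒ T₂ = 721×(5.08)^0.400 = 1380 K; PV^γ = const ⇒ P₂ = 4770 kPa.
ΔU = nCvΔT = 3.52×20.8×(1380−721) = 48300 J.
Q = 0 for an adiabatic process, so W = −ΔU = -48300 J.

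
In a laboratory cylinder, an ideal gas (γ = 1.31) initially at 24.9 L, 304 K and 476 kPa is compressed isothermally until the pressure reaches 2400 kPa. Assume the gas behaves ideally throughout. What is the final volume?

Isothermal: T stays 304 K; PV = const ⇒ V₂ = 4.94 L, P₂ = 2400 kPa.

4.94 L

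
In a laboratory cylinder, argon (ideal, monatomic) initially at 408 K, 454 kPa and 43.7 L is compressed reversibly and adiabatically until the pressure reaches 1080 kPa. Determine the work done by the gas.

n = P₁V₁/(RT₁) = 454×43.7/(8.314×408) = 5.85 mol.
Adiabatic: T₂/T₁ = (P₂/P₁)^((γ−1)/γ) ⇒ T₂ = 408×(2.38)^0.400 = 577 K; V₂ = 26.0 L.
ΔU = nCvΔT = 5.85×12.5×(577−408) = 12300 J.
Q = 0 for an adiabatic process, so W = −ΔU = -12300 J.

-12300 J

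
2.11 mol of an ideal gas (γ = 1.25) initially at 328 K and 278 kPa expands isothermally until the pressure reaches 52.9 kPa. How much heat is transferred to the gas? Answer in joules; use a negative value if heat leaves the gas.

V₁ = nRT₁/P₁ = 2.11×8.314×328/278 = 20.7 L.
Isothermal: T stays 328 K; PV = const ⇒ V₂ = 109 L, P₂ = 52.9 kPa.
ΔU = 0 (ideal gas, T constant).
W = nRT ln(V₂/V₁) = 2.11×8.314×328×ln(5.26) = 9550 J.
Q = ΔU + W = 9550 J.

9550 J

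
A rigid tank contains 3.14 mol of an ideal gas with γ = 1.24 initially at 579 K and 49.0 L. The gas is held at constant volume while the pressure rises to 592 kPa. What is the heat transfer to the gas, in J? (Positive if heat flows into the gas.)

57900 J

P₁ = nRT₁/V₁ = 3.14×8.314×579/49.0 = 308 kPa.
Isochoric: V stays 49.0 L; P/T = const ⇒ T₂ = 1110 K, P₂ = 592 kPa.
W = 0 (no volume change).
ΔU = nCvΔT = 3.14×34.6×(1110−579) = 57900 J.
Q = ΔU = 57900 J.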